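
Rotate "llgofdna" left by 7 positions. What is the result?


Input: "llgofdna", rotate left by 7
First 7 characters: "llgofdn"
Remaining characters: "a"
Concatenate remaining + first: "a" + "llgofdn" = "allgofdn"

allgofdn


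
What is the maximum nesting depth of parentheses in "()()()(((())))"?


Input: "()()()(((())))"
Tracking depth:
  Position 0 '(': depth becomes 1
  Position 1 ')': depth becomes 0
  Position 2 '(': depth becomes 1
  Position 3 ')': depth becomes 0
  Position 4 '(': depth becomes 1
  Position 5 ')': depth becomes 0
  Position 6 '(': depth becomes 1
  Position 7 '(': depth becomes 2
  Position 8 '(': depth becomes 3
  Position 9 '(': depth becomes 4
  Position 10 ')': depth becomes 3
  Position 11 ')': depth becomes 2
  Position 12 ')': depth becomes 1
  Position 13 ')': depth becomes 0
Maximum depth reached: 4

4


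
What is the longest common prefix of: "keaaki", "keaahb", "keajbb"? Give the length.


Words: keaaki, keaahb, keajbb
  Position 0: all 'k' => match
  Position 1: all 'e' => match
  Position 2: all 'a' => match
  Position 3: ('a', 'a', 'j') => mismatch, stop
LCP = "kea" (length 3)

3


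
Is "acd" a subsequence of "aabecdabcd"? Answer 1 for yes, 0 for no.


Check if "acd" is a subsequence of "aabecdabcd"
Greedy scan:
  Position 0 ('a'): matches sub[0] = 'a'
  Position 1 ('a'): no match needed
  Position 2 ('b'): no match needed
  Position 3 ('e'): no match needed
  Position 4 ('c'): matches sub[1] = 'c'
  Position 5 ('d'): matches sub[2] = 'd'
  Position 6 ('a'): no match needed
  Position 7 ('b'): no match needed
  Position 8 ('c'): no match needed
  Position 9 ('d'): no match needed
All 3 characters matched => is a subsequence

1


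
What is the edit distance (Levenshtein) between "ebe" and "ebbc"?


Computing edit distance: "ebe" -> "ebbc"
DP table:
           e    b    b    c
      0    1    2    3    4
  e   1    0    1    2    3
  b   2    1    0    1    2
  e   3    2    1    1    2
Edit distance = dp[3][4] = 2

2


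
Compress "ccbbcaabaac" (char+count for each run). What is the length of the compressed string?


Input: ccbbcaabaac
Runs:
  'c' x 2 => "c2"
  'b' x 2 => "b2"
  'c' x 1 => "c1"
  'a' x 2 => "a2"
  'b' x 1 => "b1"
  'a' x 2 => "a2"
  'c' x 1 => "c1"
Compressed: "c2b2c1a2b1a2c1"
Compressed length: 14

14


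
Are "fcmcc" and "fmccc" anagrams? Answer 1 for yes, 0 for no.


Strings: "fcmcc", "fmccc"
Sorted first:  cccfm
Sorted second: cccfm
Sorted forms match => anagrams

1


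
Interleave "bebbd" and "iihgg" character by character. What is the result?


Interleaving "bebbd" and "iihgg":
  Position 0: 'b' from first, 'i' from second => "bi"
  Position 1: 'e' from first, 'i' from second => "ei"
  Position 2: 'b' from first, 'h' from second => "bh"
  Position 3: 'b' from first, 'g' from second => "bg"
  Position 4: 'd' from first, 'g' from second => "dg"
Result: bieibhbgdg

bieibhbgdg


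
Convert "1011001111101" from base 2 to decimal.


Input: "1011001111101" in base 2
Positional expansion:
  Digit '1' (value 1) x 2^12 = 4096
  Digit '0' (value 0) x 2^11 = 0
  Digit '1' (value 1) x 2^10 = 1024
  Digit '1' (value 1) x 2^9 = 512
  Digit '0' (value 0) x 2^8 = 0
  Digit '0' (value 0) x 2^7 = 0
  Digit '1' (value 1) x 2^6 = 64
  Digit '1' (value 1) x 2^5 = 32
  Digit '1' (value 1) x 2^4 = 16
  Digit '1' (value 1) x 2^3 = 8
  Digit '1' (value 1) x 2^2 = 4
  Digit '0' (value 0) x 2^1 = 0
  Digit '1' (value 1) x 2^0 = 1
Sum = 5757

5757


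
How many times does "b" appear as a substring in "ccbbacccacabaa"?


Searching for "b" in "ccbbacccacabaa"
Scanning each position:
  Position 0: "c" => no
  Position 1: "c" => no
  Position 2: "b" => MATCH
  Position 3: "b" => MATCH
  Position 4: "a" => no
  Position 5: "c" => no
  Position 6: "c" => no
  Position 7: "c" => no
  Position 8: "a" => no
  Position 9: "c" => no
  Position 10: "a" => no
  Position 11: "b" => MATCH
  Position 12: "a" => no
  Position 13: "a" => no
Total occurrences: 3

3


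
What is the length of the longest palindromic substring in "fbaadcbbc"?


Input: "fbaadcbbc"
Checking substrings for palindromes:
  [5:9] "cbbc" (len 4) => palindrome
  [2:4] "aa" (len 2) => palindrome
  [6:8] "bb" (len 2) => palindrome
Longest palindromic substring: "cbbc" with length 4

4


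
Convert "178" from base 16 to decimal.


Input: "178" in base 16
Positional expansion:
  Digit '1' (value 1) x 16^2 = 256
  Digit '7' (value 7) x 16^1 = 112
  Digit '8' (value 8) x 16^0 = 8
Sum = 376

376


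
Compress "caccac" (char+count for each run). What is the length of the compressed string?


Input: caccac
Runs:
  'c' x 1 => "c1"
  'a' x 1 => "a1"
  'c' x 2 => "c2"
  'a' x 1 => "a1"
  'c' x 1 => "c1"
Compressed: "c1a1c2a1c1"
Compressed length: 10

10


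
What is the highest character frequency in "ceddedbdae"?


Input: ceddedbdae
Character counts:
  'a': 1
  'b': 1
  'c': 1
  'd': 4
  'e': 3
Maximum frequency: 4

4


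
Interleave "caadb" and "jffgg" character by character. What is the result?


Interleaving "caadb" and "jffgg":
  Position 0: 'c' from first, 'j' from second => "cj"
  Position 1: 'a' from first, 'f' from second => "af"
  Position 2: 'a' from first, 'f' from second => "af"
  Position 3: 'd' from first, 'g' from second => "dg"
  Position 4: 'b' from first, 'g' from second => "bg"
Result: cjafafdgbg

cjafafdgbg


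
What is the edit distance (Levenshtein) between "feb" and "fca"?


Computing edit distance: "feb" -> "fca"
DP table:
           f    c    a
      0    1    2    3
  f   1    0    1    2
  e   2    1    1    2
  b   3    2    2    2
Edit distance = dp[3][3] = 2

2


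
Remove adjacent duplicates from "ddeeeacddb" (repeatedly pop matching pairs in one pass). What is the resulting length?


Input: ddeeeacddb
Stack-based adjacent duplicate removal:
  Read 'd': push. Stack: d
  Read 'd': matches stack top 'd' => pop. Stack: (empty)
  Read 'e': push. Stack: e
  Read 'e': matches stack top 'e' => pop. Stack: (empty)
  Read 'e': push. Stack: e
  Read 'a': push. Stack: ea
  Read 'c': push. Stack: eac
  Read 'd': push. Stack: eacd
  Read 'd': matches stack top 'd' => pop. Stack: eac
  Read 'b': push. Stack: eacb
Final stack: "eacb" (length 4)

4


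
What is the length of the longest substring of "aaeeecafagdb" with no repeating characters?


Input: "aaeeecafagdb"
Sliding window (track last position of each char):
  Position 0 ('a'): window [0,0] length 1 -- new best
  Position 1 ('a'): repeat (last at 0), move window start to 1
  Position 1 ('a'): window [1,1] length 1
  Position 2 ('e'): window [1,2] length 2 -- new best
  Position 3 ('e'): repeat (last at 2), move window start to 3
  Position 3 ('e'): window [3,3] length 1
  Position 4 ('e'): repeat (last at 3), move window start to 4
  Position 4 ('e'): window [4,4] length 1
  Position 5 ('c'): window [4,5] length 2
  Position 6 ('a'): window [4,6] length 3 -- new best
  Position 7 ('f'): window [4,7] length 4 -- new best
  Position 8 ('a'): repeat (last at 6), move window start to 7
  Position 8 ('a'): window [7,8] length 2
  Position 9 ('g'): window [7,9] length 3
  Position 10 ('d'): window [7,10] length 4
  Position 11 ('b'): window [7,11] length 5 -- new best
Longest substring with no repeats: "fagdb" with length 5

5


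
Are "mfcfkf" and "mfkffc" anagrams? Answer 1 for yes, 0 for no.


Strings: "mfcfkf", "mfkffc"
Sorted first:  cfffkm
Sorted second: cfffkm
Sorted forms match => anagrams

1


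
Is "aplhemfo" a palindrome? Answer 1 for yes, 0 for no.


Input: aplhemfo
Reversed: ofmehlpa
  Compare pos 0 ('a') with pos 7 ('o'): MISMATCH
  Compare pos 1 ('p') with pos 6 ('f'): MISMATCH
  Compare pos 2 ('l') with pos 5 ('m'): MISMATCH
  Compare pos 3 ('h') with pos 4 ('e'): MISMATCH
Result: not a palindrome

0


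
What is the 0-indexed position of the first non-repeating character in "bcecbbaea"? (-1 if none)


Input: bcecbbaea
Character frequencies:
  'a': 2
  'b': 3
  'c': 2
  'e': 2
Scanning left to right for freq == 1:
  Position 0 ('b'): freq=3, skip
  Position 1 ('c'): freq=2, skip
  Position 2 ('e'): freq=2, skip
  Position 3 ('c'): freq=2, skip
  Position 4 ('b'): freq=3, skip
  Position 5 ('b'): freq=3, skip
  Position 6 ('a'): freq=2, skip
  Position 7 ('e'): freq=2, skip
  Position 8 ('a'): freq=2, skip
  No unique character found => answer = -1

-1


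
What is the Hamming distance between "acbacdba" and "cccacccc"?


Comparing "acbacdba" and "cccacccc" position by position:
  Position 0: 'a' vs 'c' => differ
  Position 1: 'c' vs 'c' => same
  Position 2: 'b' vs 'c' => differ
  Position 3: 'a' vs 'a' => same
  Position 4: 'c' vs 'c' => same
  Position 5: 'd' vs 'c' => differ
  Position 6: 'b' vs 'c' => differ
  Position 7: 'a' vs 'c' => differ
Total differences (Hamming distance): 5

5


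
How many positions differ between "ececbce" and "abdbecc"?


Comparing "ececbce" and "abdbecc" position by position:
  Position 0: 'e' vs 'a' => DIFFER
  Position 1: 'c' vs 'b' => DIFFER
  Position 2: 'e' vs 'd' => DIFFER
  Position 3: 'c' vs 'b' => DIFFER
  Position 4: 'b' vs 'e' => DIFFER
  Position 5: 'c' vs 'c' => same
  Position 6: 'e' vs 'c' => DIFFER
Positions that differ: 6

6


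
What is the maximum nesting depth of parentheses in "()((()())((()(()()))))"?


Input: "()((()())((()(()()))))"
Tracking depth:
  Position 0 '(': depth becomes 1
  Position 1 ')': depth becomes 0
  Position 2 '(': depth becomes 1
  Position 3 '(': depth becomes 2
  Position 4 '(': depth becomes 3
  Position 5 ')': depth becomes 2
  Position 6 '(': depth becomes 3
  Position 7 ')': depth becomes 2
  Position 8 ')': depth becomes 1
  Position 9 '(': depth becomes 2
  Position 10 '(': depth becomes 3
  Position 11 '(': depth becomes 4
  Position 12 ')': depth becomes 3
  Position 13 '(': depth becomes 4
  Position 14 '(': depth becomes 5
  Position 15 ')': depth becomes 4
  Position 16 '(': depth becomes 5
  Position 17 ')': depth becomes 4
  Position 18 ')': depth becomes 3
  Position 19 ')': depth becomes 2
  Position 20 ')': depth becomes 1
  Position 21 ')': depth becomes 0
Maximum depth reached: 5

5


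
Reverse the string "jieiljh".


Input: jieiljh
Reading characters right to left:
  Position 6: 'h'
  Position 5: 'j'
  Position 4: 'l'
  Position 3: 'i'
  Position 2: 'e'
  Position 1: 'i'
  Position 0: 'j'
Reversed: hjlieij

hjlieij


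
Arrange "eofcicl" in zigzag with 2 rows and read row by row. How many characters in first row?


Zigzag "eofcicl" into 2 rows:
Placing characters:
  'e' => row 0
  'o' => row 1
  'f' => row 0
  'c' => row 1
  'i' => row 0
  'c' => row 1
  'l' => row 0
Rows:
  Row 0: "efil"
  Row 1: "occ"
First row length: 4

4


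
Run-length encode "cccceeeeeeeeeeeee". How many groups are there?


Input: cccceeeeeeeeeeeee
Scanning for consecutive runs:
  Group 1: 'c' x 4 (positions 0-3)
  Group 2: 'e' x 13 (positions 4-16)
Total groups: 2

2


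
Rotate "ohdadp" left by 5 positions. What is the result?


Input: "ohdadp", rotate left by 5
First 5 characters: "ohdad"
Remaining characters: "p"
Concatenate remaining + first: "p" + "ohdad" = "pohdad"

pohdad


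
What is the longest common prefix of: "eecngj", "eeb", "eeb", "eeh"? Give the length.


Words: eecngj, eeb, eeb, eeh
  Position 0: all 'e' => match
  Position 1: all 'e' => match
  Position 2: ('c', 'b', 'b', 'h') => mismatch, stop
LCP = "ee" (length 2)

2


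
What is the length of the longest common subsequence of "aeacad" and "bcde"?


LCS of "aeacad" and "bcde"
DP table:
           b    c    d    e
      0    0    0    0    0
  a   0    0    0    0    0
  e   0    0    0    0    1
  a   0    0    0    0    1
  c   0    0    1    1    1
  a   0    0    1    1    1
  d   0    0    1    2    2
LCS length = dp[6][4] = 2

2


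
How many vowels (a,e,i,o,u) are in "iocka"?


Input: iocka
Checking each character:
  'i' at position 0: vowel (running total: 1)
  'o' at position 1: vowel (running total: 2)
  'c' at position 2: consonant
  'k' at position 3: consonant
  'a' at position 4: vowel (running total: 3)
Total vowels: 3

3


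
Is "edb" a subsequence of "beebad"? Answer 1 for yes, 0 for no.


Check if "edb" is a subsequence of "beebad"
Greedy scan:
  Position 0 ('b'): no match needed
  Position 1 ('e'): matches sub[0] = 'e'
  Position 2 ('e'): no match needed
  Position 3 ('b'): no match needed
  Position 4 ('a'): no match needed
  Position 5 ('d'): matches sub[1] = 'd'
Only matched 2/3 characters => not a subsequence

0


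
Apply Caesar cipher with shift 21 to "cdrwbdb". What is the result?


Caesar cipher: shift "cdrwbdb" by 21
  'c' (pos 2) + 21 = pos 23 = 'x'
  'd' (pos 3) + 21 = pos 24 = 'y'
  'r' (pos 17) + 21 = pos 12 = 'm'
  'w' (pos 22) + 21 = pos 17 = 'r'
  'b' (pos 1) + 21 = pos 22 = 'w'
  'd' (pos 3) + 21 = pos 24 = 'y'
  'b' (pos 1) + 21 = pos 22 = 'w'
Result: xymrwyw

xymrwyw


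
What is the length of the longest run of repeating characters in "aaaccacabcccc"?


Input: "aaaccacabcccc"
Scanning for longest run:
  Position 1 ('a'): continues run of 'a', length=2
  Position 2 ('a'): continues run of 'a', length=3
  Position 3 ('c'): new char, reset run to 1
  Position 4 ('c'): continues run of 'c', length=2
  Position 5 ('a'): new char, reset run to 1
  Position 6 ('c'): new char, reset run to 1
  Position 7 ('a'): new char, reset run to 1
  Position 8 ('b'): new char, reset run to 1
  Position 9 ('c'): new char, reset run to 1
  Position 10 ('c'): continues run of 'c', length=2
  Position 11 ('c'): continues run of 'c', length=3
  Position 12 ('c'): continues run of 'c', length=4
Longest run: 'c' with length 4

4


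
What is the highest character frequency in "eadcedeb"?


Input: eadcedeb
Character counts:
  'a': 1
  'b': 1
  'c': 1
  'd': 2
  'e': 3
Maximum frequency: 3

3


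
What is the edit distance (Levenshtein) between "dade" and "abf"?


Computing edit distance: "dade" -> "abf"
DP table:
           a    b    f
      0    1    2    3
  d   1    1    2    3
  a   2    1    2    3
  d   3    2    2    3
  e   4    3    3    3
Edit distance = dp[4][3] = 3

3


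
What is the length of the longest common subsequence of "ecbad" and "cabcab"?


LCS of "ecbad" and "cabcab"
DP table:
           c    a    b    c    a    b
      0    0    0    0    0    0    0
  e   0    0    0    0    0    0    0
  c   0    1    1    1    1    1    1
  b   0    1    1    2    2    2    2
  a   0    1    2    2    2    3    3
  d   0    1    2    2    2    3    3
LCS length = dp[5][6] = 3

3


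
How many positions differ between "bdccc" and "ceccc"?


Comparing "bdccc" and "ceccc" position by position:
  Position 0: 'b' vs 'c' => DIFFER
  Position 1: 'd' vs 'e' => DIFFER
  Position 2: 'c' vs 'c' => same
  Position 3: 'c' vs 'c' => same
  Position 4: 'c' vs 'c' => same
Positions that differ: 2

2


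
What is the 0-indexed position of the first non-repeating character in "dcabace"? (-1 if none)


Input: dcabace
Character frequencies:
  'a': 2
  'b': 1
  'c': 2
  'd': 1
  'e': 1
Scanning left to right for freq == 1:
  Position 0 ('d'): unique! => answer = 0

0


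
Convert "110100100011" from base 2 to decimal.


Input: "110100100011" in base 2
Positional expansion:
  Digit '1' (value 1) x 2^11 = 2048
  Digit '1' (value 1) x 2^10 = 1024
  Digit '0' (value 0) x 2^9 = 0
  Digit '1' (value 1) x 2^8 = 256
  Digit '0' (value 0) x 2^7 = 0
  Digit '0' (value 0) x 2^6 = 0
  Digit '1' (value 1) x 2^5 = 32
  Digit '0' (value 0) x 2^4 = 0
  Digit '0' (value 0) x 2^3 = 0
  Digit '0' (value 0) x 2^2 = 0
  Digit '1' (value 1) x 2^1 = 2
  Digit '1' (value 1) x 2^0 = 1
Sum = 3363

3363


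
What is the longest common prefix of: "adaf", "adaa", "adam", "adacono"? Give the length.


Words: adaf, adaa, adam, adacono
  Position 0: all 'a' => match
  Position 1: all 'd' => match
  Position 2: all 'a' => match
  Position 3: ('f', 'a', 'm', 'c') => mismatch, stop
LCP = "ada" (length 3)

3


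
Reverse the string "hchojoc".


Input: hchojoc
Reading characters right to left:
  Position 6: 'c'
  Position 5: 'o'
  Position 4: 'j'
  Position 3: 'o'
  Position 2: 'h'
  Position 1: 'c'
  Position 0: 'h'
Reversed: cojohch

cojohch


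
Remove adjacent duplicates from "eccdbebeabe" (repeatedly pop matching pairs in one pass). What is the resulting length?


Input: eccdbebeabe
Stack-based adjacent duplicate removal:
  Read 'e': push. Stack: e
  Read 'c': push. Stack: ec
  Read 'c': matches stack top 'c' => pop. Stack: e
  Read 'd': push. Stack: ed
  Read 'b': push. Stack: edb
  Read 'e': push. Stack: edbe
  Read 'b': push. Stack: edbeb
  Read 'e': push. Stack: edbebe
  Read 'a': push. Stack: edbebea
  Read 'b': push. Stack: edbebeab
  Read 'e': push. Stack: edbebeabe
Final stack: "edbebeabe" (length 9)

9


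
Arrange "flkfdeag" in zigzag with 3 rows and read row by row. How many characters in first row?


Zigzag "flkfdeag" into 3 rows:
Placing characters:
  'f' => row 0
  'l' => row 1
  'k' => row 2
  'f' => row 1
  'd' => row 0
  'e' => row 1
  'a' => row 2
  'g' => row 1
Rows:
  Row 0: "fd"
  Row 1: "lfeg"
  Row 2: "ka"
First row length: 2

2


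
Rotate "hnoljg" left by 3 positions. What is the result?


Input: "hnoljg", rotate left by 3
First 3 characters: "hno"
Remaining characters: "ljg"
Concatenate remaining + first: "ljg" + "hno" = "ljghno"

ljghno


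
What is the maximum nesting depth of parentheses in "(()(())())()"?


Input: "(()(())())()"
Tracking depth:
  Position 0 '(': depth becomes 1
  Position 1 '(': depth becomes 2
  Position 2 ')': depth becomes 1
  Position 3 '(': depth becomes 2
  Position 4 '(': depth becomes 3
  Position 5 ')': depth becomes 2
  Position 6 ')': depth becomes 1
  Position 7 '(': depth becomes 2
  Position 8 ')': depth becomes 1
  Position 9 ')': depth becomes 0
  Position 10 '(': depth becomes 1
  Position 11 ')': depth becomes 0
Maximum depth reached: 3

3


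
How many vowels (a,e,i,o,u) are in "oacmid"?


Input: oacmid
Checking each character:
  'o' at position 0: vowel (running total: 1)
  'a' at position 1: vowel (running total: 2)
  'c' at position 2: consonant
  'm' at position 3: consonant
  'i' at position 4: vowel (running total: 3)
  'd' at position 5: consonant
Total vowels: 3

3


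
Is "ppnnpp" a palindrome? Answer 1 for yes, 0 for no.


Input: ppnnpp
Reversed: ppnnpp
  Compare pos 0 ('p') with pos 5 ('p'): match
  Compare pos 1 ('p') with pos 4 ('p'): match
  Compare pos 2 ('n') with pos 3 ('n'): match
Result: palindrome

1


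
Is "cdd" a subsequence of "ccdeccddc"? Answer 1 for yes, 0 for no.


Check if "cdd" is a subsequence of "ccdeccddc"
Greedy scan:
  Position 0 ('c'): matches sub[0] = 'c'
  Position 1 ('c'): no match needed
  Position 2 ('d'): matches sub[1] = 'd'
  Position 3 ('e'): no match needed
  Position 4 ('c'): no match needed
  Position 5 ('c'): no match needed
  Position 6 ('d'): matches sub[2] = 'd'
  Position 7 ('d'): no match needed
  Position 8 ('c'): no match needed
All 3 characters matched => is a subsequence

1


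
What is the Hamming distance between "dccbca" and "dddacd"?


Comparing "dccbca" and "dddacd" position by position:
  Position 0: 'd' vs 'd' => same
  Position 1: 'c' vs 'd' => differ
  Position 2: 'c' vs 'd' => differ
  Position 3: 'b' vs 'a' => differ
  Position 4: 'c' vs 'c' => same
  Position 5: 'a' vs 'd' => differ
Total differences (Hamming distance): 4

4


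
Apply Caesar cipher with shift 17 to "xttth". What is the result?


Caesar cipher: shift "xttth" by 17
  'x' (pos 23) + 17 = pos 14 = 'o'
  't' (pos 19) + 17 = pos 10 = 'k'
  't' (pos 19) + 17 = pos 10 = 'k'
  't' (pos 19) + 17 = pos 10 = 'k'
  'h' (pos 7) + 17 = pos 24 = 'y'
Result: okkky

okkky


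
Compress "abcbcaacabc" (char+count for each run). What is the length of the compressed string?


Input: abcbcaacabc
Runs:
  'a' x 1 => "a1"
  'b' x 1 => "b1"
  'c' x 1 => "c1"
  'b' x 1 => "b1"
  'c' x 1 => "c1"
  'a' x 2 => "a2"
  'c' x 1 => "c1"
  'a' x 1 => "a1"
  'b' x 1 => "b1"
  'c' x 1 => "c1"
Compressed: "a1b1c1b1c1a2c1a1b1c1"
Compressed length: 20

20


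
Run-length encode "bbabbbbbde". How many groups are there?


Input: bbabbbbbde
Scanning for consecutive runs:
  Group 1: 'b' x 2 (positions 0-1)
  Group 2: 'a' x 1 (positions 2-2)
  Group 3: 'b' x 5 (positions 3-7)
  Group 4: 'd' x 1 (positions 8-8)
  Group 5: 'e' x 1 (positions 9-9)
Total groups: 5

5


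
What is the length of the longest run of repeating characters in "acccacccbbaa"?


Input: "acccacccbbaa"
Scanning for longest run:
  Position 1 ('c'): new char, reset run to 1
  Position 2 ('c'): continues run of 'c', length=2
  Position 3 ('c'): continues run of 'c', length=3
  Position 4 ('a'): new char, reset run to 1
  Position 5 ('c'): new char, reset run to 1
  Position 6 ('c'): continues run of 'c', length=2
  Position 7 ('c'): continues run of 'c', length=3
  Position 8 ('b'): new char, reset run to 1
  Position 9 ('b'): continues run of 'b', length=2
  Position 10 ('a'): new char, reset run to 1
  Position 11 ('a'): continues run of 'a', length=2
Longest run: 'c' with length 3

3


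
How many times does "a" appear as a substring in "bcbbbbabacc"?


Searching for "a" in "bcbbbbabacc"
Scanning each position:
  Position 0: "b" => no
  Position 1: "c" => no
  Position 2: "b" => no
  Position 3: "b" => no
  Position 4: "b" => no
  Position 5: "b" => no
  Position 6: "a" => MATCH
  Position 7: "b" => no
  Position 8: "a" => MATCH
  Position 9: "c" => no
  Position 10: "c" => no
Total occurrences: 2

2


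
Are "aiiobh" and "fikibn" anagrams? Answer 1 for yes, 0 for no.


Strings: "aiiobh", "fikibn"
Sorted first:  abhiio
Sorted second: bfiikn
Differ at position 0: 'a' vs 'b' => not anagrams

0


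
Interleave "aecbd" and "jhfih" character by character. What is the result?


Interleaving "aecbd" and "jhfih":
  Position 0: 'a' from first, 'j' from second => "aj"
  Position 1: 'e' from first, 'h' from second => "eh"
  Position 2: 'c' from first, 'f' from second => "cf"
  Position 3: 'b' from first, 'i' from second => "bi"
  Position 4: 'd' from first, 'h' from second => "dh"
Result: ajehcfbidh

ajehcfbidh


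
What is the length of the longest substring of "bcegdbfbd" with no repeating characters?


Input: "bcegdbfbd"
Sliding window (track last position of each char):
  Position 0 ('b'): window [0,0] length 1 -- new best
  Position 1 ('c'): window [0,1] length 2 -- new best
  Position 2 ('e'): window [0,2] length 3 -- new best
  Position 3 ('g'): window [0,3] length 4 -- new best
  Position 4 ('d'): window [0,4] length 5 -- new best
  Position 5 ('b'): repeat (last at 0), move window start to 1
  Position 5 ('b'): window [1,5] length 5
  Position 6 ('f'): window [1,6] length 6 -- new best
  Position 7 ('b'): repeat (last at 5), move window start to 6
  Position 7 ('b'): window [6,7] length 2
  Position 8 ('d'): window [6,8] length 3
Longest substring with no repeats: "cegdbf" with length 6

6


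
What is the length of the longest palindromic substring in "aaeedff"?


Input: "aaeedff"
Checking substrings for palindromes:
  [0:2] "aa" (len 2) => palindrome
  [2:4] "ee" (len 2) => palindrome
  [5:7] "ff" (len 2) => palindrome
Longest palindromic substring: "aa" with length 2

2


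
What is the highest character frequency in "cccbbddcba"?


Input: cccbbddcba
Character counts:
  'a': 1
  'b': 3
  'c': 4
  'd': 2
Maximum frequency: 4

4


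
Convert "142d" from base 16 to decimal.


Input: "142d" in base 16
Positional expansion:
  Digit '1' (value 1) x 16^3 = 4096
  Digit '4' (value 4) x 16^2 = 1024
  Digit '2' (value 2) x 16^1 = 32
  Digit 'd' (value 13) x 16^0 = 13
Sum = 5165

5165


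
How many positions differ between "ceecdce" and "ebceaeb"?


Comparing "ceecdce" and "ebceaeb" position by position:
  Position 0: 'c' vs 'e' => DIFFER
  Position 1: 'e' vs 'b' => DIFFER
  Position 2: 'e' vs 'c' => DIFFER
  Position 3: 'c' vs 'e' => DIFFER
  Position 4: 'd' vs 'a' => DIFFER
  Position 5: 'c' vs 'e' => DIFFER
  Position 6: 'e' vs 'b' => DIFFER
Positions that differ: 7

7


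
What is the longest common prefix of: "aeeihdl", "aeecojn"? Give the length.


Words: aeeihdl, aeecojn
  Position 0: all 'a' => match
  Position 1: all 'e' => match
  Position 2: all 'e' => match
  Position 3: ('i', 'c') => mismatch, stop
LCP = "aee" (length 3)

3


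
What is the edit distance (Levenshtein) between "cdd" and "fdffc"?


Computing edit distance: "cdd" -> "fdffc"
DP table:
           f    d    f    f    c
      0    1    2    3    4    5
  c   1    1    2    3    4    4
  d   2    2    1    2    3    4
  d   3    3    2    2    3    4
Edit distance = dp[3][5] = 4

4


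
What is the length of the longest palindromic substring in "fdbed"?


Input: "fdbed"
Checking substrings for palindromes:
  No multi-char palindromic substrings found
Longest palindromic substring: "f" with length 1

1


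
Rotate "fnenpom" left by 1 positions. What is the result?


Input: "fnenpom", rotate left by 1
First 1 characters: "f"
Remaining characters: "nenpom"
Concatenate remaining + first: "nenpom" + "f" = "nenpomf"

nenpomf


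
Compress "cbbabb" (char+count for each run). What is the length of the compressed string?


Input: cbbabb
Runs:
  'c' x 1 => "c1"
  'b' x 2 => "b2"
  'a' x 1 => "a1"
  'b' x 2 => "b2"
Compressed: "c1b2a1b2"
Compressed length: 8

8


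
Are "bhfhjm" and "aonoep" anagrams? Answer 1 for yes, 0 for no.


Strings: "bhfhjm", "aonoep"
Sorted first:  bfhhjm
Sorted second: aenoop
Differ at position 0: 'b' vs 'a' => not anagrams

0


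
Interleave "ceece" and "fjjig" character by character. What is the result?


Interleaving "ceece" and "fjjig":
  Position 0: 'c' from first, 'f' from second => "cf"
  Position 1: 'e' from first, 'j' from second => "ej"
  Position 2: 'e' from first, 'j' from second => "ej"
  Position 3: 'c' from first, 'i' from second => "ci"
  Position 4: 'e' from first, 'g' from second => "eg"
Result: cfejejcieg

cfejejcieg


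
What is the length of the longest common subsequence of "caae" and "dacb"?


LCS of "caae" and "dacb"
DP table:
           d    a    c    b
      0    0    0    0    0
  c   0    0    0    1    1
  a   0    0    1    1    1
  a   0    0    1    1    1
  e   0    0    1    1    1
LCS length = dp[4][4] = 1

1


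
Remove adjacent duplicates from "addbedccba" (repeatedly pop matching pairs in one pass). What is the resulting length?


Input: addbedccba
Stack-based adjacent duplicate removal:
  Read 'a': push. Stack: a
  Read 'd': push. Stack: ad
  Read 'd': matches stack top 'd' => pop. Stack: a
  Read 'b': push. Stack: ab
  Read 'e': push. Stack: abe
  Read 'd': push. Stack: abed
  Read 'c': push. Stack: abedc
  Read 'c': matches stack top 'c' => pop. Stack: abed
  Read 'b': push. Stack: abedb
  Read 'a': push. Stack: abedba
Final stack: "abedba" (length 6)

6


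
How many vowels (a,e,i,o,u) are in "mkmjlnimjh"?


Input: mkmjlnimjh
Checking each character:
  'm' at position 0: consonant
  'k' at position 1: consonant
  'm' at position 2: consonant
  'j' at position 3: consonant
  'l' at position 4: consonant
  'n' at position 5: consonant
  'i' at position 6: vowel (running total: 1)
  'm' at position 7: consonant
  'j' at position 8: consonant
  'h' at position 9: consonant
Total vowels: 1

1


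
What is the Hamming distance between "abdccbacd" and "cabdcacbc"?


Comparing "abdccbacd" and "cabdcacbc" position by position:
  Position 0: 'a' vs 'c' => differ
  Position 1: 'b' vs 'a' => differ
  Position 2: 'd' vs 'b' => differ
  Position 3: 'c' vs 'd' => differ
  Position 4: 'c' vs 'c' => same
  Position 5: 'b' vs 'a' => differ
  Position 6: 'a' vs 'c' => differ
  Position 7: 'c' vs 'b' => differ
  Position 8: 'd' vs 'c' => differ
Total differences (Hamming distance): 8

8


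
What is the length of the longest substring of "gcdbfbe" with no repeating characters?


Input: "gcdbfbe"
Sliding window (track last position of each char):
  Position 0 ('g'): window [0,0] length 1 -- new best
  Position 1 ('c'): window [0,1] length 2 -- new best
  Position 2 ('d'): window [0,2] length 3 -- new best
  Position 3 ('b'): window [0,3] length 4 -- new best
  Position 4 ('f'): window [0,4] length 5 -- new best
  Position 5 ('b'): repeat (last at 3), move window start to 4
  Position 5 ('b'): window [4,5] length 2
  Position 6 ('e'): window [4,6] length 3
Longest substring with no repeats: "gcdbf" with length 5

5


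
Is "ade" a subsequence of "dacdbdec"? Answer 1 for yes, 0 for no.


Check if "ade" is a subsequence of "dacdbdec"
Greedy scan:
  Position 0 ('d'): no match needed
  Position 1 ('a'): matches sub[0] = 'a'
  Position 2 ('c'): no match needed
  Position 3 ('d'): matches sub[1] = 'd'
  Position 4 ('b'): no match needed
  Position 5 ('d'): no match needed
  Position 6 ('e'): matches sub[2] = 'e'
  Position 7 ('c'): no match needed
All 3 characters matched => is a subsequence

1


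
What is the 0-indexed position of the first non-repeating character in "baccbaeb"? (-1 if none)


Input: baccbaeb
Character frequencies:
  'a': 2
  'b': 3
  'c': 2
  'e': 1
Scanning left to right for freq == 1:
  Position 0 ('b'): freq=3, skip
  Position 1 ('a'): freq=2, skip
  Position 2 ('c'): freq=2, skip
  Position 3 ('c'): freq=2, skip
  Position 4 ('b'): freq=3, skip
  Position 5 ('a'): freq=2, skip
  Position 6 ('e'): unique! => answer = 6

6


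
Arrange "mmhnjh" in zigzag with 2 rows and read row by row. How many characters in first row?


Zigzag "mmhnjh" into 2 rows:
Placing characters:
  'm' => row 0
  'm' => row 1
  'h' => row 0
  'n' => row 1
  'j' => row 0
  'h' => row 1
Rows:
  Row 0: "mhj"
  Row 1: "mnh"
First row length: 3

3


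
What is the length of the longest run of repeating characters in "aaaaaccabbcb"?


Input: "aaaaaccabbcb"
Scanning for longest run:
  Position 1 ('a'): continues run of 'a', length=2
  Position 2 ('a'): continues run of 'a', length=3
  Position 3 ('a'): continues run of 'a', length=4
  Position 4 ('a'): continues run of 'a', length=5
  Position 5 ('c'): new char, reset run to 1
  Position 6 ('c'): continues run of 'c', length=2
  Position 7 ('a'): new char, reset run to 1
  Position 8 ('b'): new char, reset run to 1
  Position 9 ('b'): continues run of 'b', length=2
  Position 10 ('c'): new char, reset run to 1
  Position 11 ('b'): new char, reset run to 1
Longest run: 'a' with length 5

5


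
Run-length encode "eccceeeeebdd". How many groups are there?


Input: eccceeeeebdd
Scanning for consecutive runs:
  Group 1: 'e' x 1 (positions 0-0)
  Group 2: 'c' x 3 (positions 1-3)
  Group 3: 'e' x 5 (positions 4-8)
  Group 4: 'b' x 1 (positions 9-9)
  Group 5: 'd' x 2 (positions 10-11)
Total groups: 5

5


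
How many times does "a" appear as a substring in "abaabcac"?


Searching for "a" in "abaabcac"
Scanning each position:
  Position 0: "a" => MATCH
  Position 1: "b" => no
  Position 2: "a" => MATCH
  Position 3: "a" => MATCH
  Position 4: "b" => no
  Position 5: "c" => no
  Position 6: "a" => MATCH
  Position 7: "c" => no
Total occurrences: 4

4


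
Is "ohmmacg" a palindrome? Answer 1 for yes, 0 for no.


Input: ohmmacg
Reversed: gcammho
  Compare pos 0 ('o') with pos 6 ('g'): MISMATCH
  Compare pos 1 ('h') with pos 5 ('c'): MISMATCH
  Compare pos 2 ('m') with pos 4 ('a'): MISMATCH
Result: not a palindrome

0


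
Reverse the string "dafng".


Input: dafng
Reading characters right to left:
  Position 4: 'g'
  Position 3: 'n'
  Position 2: 'f'
  Position 1: 'a'
  Position 0: 'd'
Reversed: gnfad

gnfad


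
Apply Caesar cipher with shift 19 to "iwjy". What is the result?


Caesar cipher: shift "iwjy" by 19
  'i' (pos 8) + 19 = pos 1 = 'b'
  'w' (pos 22) + 19 = pos 15 = 'p'
  'j' (pos 9) + 19 = pos 2 = 'c'
  'y' (pos 24) + 19 = pos 17 = 'r'
Result: bpcr

bpcr


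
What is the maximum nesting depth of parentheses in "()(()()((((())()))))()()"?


Input: "()(()()((((())()))))()()"
Tracking depth:
  Position 0 '(': depth becomes 1
  Position 1 ')': depth becomes 0
  Position 2 '(': depth becomes 1
  Position 3 '(': depth becomes 2
  Position 4 ')': depth becomes 1
  Position 5 '(': depth becomes 2
  Position 6 ')': depth becomes 1
  Position 7 '(': depth becomes 2
  Position 8 '(': depth becomes 3
  Position 9 '(': depth becomes 4
  Position 10 '(': depth becomes 5
  Position 11 '(': depth becomes 6
  Position 12 ')': depth becomes 5
  Position 13 ')': depth becomes 4
  Position 14 '(': depth becomes 5
  Position 15 ')': depth becomes 4
  Position 16 ')': depth becomes 3
  Position 17 ')': depth becomes 2
  Position 18 ')': depth becomes 1
  Position 19 ')': depth becomes 0
  Position 20 '(': depth becomes 1
  Position 21 ')': depth becomes 0
  Position 22 '(': depth becomes 1
  Position 23 ')': depth becomes 0
Maximum depth reached: 6

6


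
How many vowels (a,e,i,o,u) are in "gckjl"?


Input: gckjl
Checking each character:
  'g' at position 0: consonant
  'c' at position 1: consonant
  'k' at position 2: consonant
  'j' at position 3: consonant
  'l' at position 4: consonant
Total vowels: 0

0


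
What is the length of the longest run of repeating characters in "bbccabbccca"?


Input: "bbccabbccca"
Scanning for longest run:
  Position 1 ('b'): continues run of 'b', length=2
  Position 2 ('c'): new char, reset run to 1
  Position 3 ('c'): continues run of 'c', length=2
  Position 4 ('a'): new char, reset run to 1
  Position 5 ('b'): new char, reset run to 1
  Position 6 ('b'): continues run of 'b', length=2
  Position 7 ('c'): new char, reset run to 1
  Position 8 ('c'): continues run of 'c', length=2
  Position 9 ('c'): continues run of 'c', length=3
  Position 10 ('a'): new char, reset run to 1
Longest run: 'c' with length 3

3


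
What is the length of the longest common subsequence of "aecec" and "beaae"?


LCS of "aecec" and "beaae"
DP table:
           b    e    a    a    e
      0    0    0    0    0    0
  a   0    0    0    1    1    1
  e   0    0    1    1    1    2
  c   0    0    1    1    1    2
  e   0    0    1    1    1    2
  c   0    0    1    1    1    2
LCS length = dp[5][5] = 2

2


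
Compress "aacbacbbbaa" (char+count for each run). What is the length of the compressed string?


Input: aacbacbbbaa
Runs:
  'a' x 2 => "a2"
  'c' x 1 => "c1"
  'b' x 1 => "b1"
  'a' x 1 => "a1"
  'c' x 1 => "c1"
  'b' x 3 => "b3"
  'a' x 2 => "a2"
Compressed: "a2c1b1a1c1b3a2"
Compressed length: 14

14


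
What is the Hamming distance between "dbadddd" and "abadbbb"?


Comparing "dbadddd" and "abadbbb" position by position:
  Position 0: 'd' vs 'a' => differ
  Position 1: 'b' vs 'b' => same
  Position 2: 'a' vs 'a' => same
  Position 3: 'd' vs 'd' => same
  Position 4: 'd' vs 'b' => differ
  Position 5: 'd' vs 'b' => differ
  Position 6: 'd' vs 'b' => differ
Total differences (Hamming distance): 4

4


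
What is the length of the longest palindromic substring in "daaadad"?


Input: "daaadad"
Checking substrings for palindromes:
  [0:5] "daaad" (len 5) => palindrome
  [1:4] "aaa" (len 3) => palindrome
  [3:6] "ada" (len 3) => palindrome
  [4:7] "dad" (len 3) => palindrome
  [1:3] "aa" (len 2) => palindrome
  [2:4] "aa" (len 2) => palindrome
Longest palindromic substring: "daaad" with length 5

5


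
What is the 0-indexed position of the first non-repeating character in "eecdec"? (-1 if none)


Input: eecdec
Character frequencies:
  'c': 2
  'd': 1
  'e': 3
Scanning left to right for freq == 1:
  Position 0 ('e'): freq=3, skip
  Position 1 ('e'): freq=3, skip
  Position 2 ('c'): freq=2, skip
  Position 3 ('d'): unique! => answer = 3

3


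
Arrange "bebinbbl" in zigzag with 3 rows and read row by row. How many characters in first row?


Zigzag "bebinbbl" into 3 rows:
Placing characters:
  'b' => row 0
  'e' => row 1
  'b' => row 2
  'i' => row 1
  'n' => row 0
  'b' => row 1
  'b' => row 2
  'l' => row 1
Rows:
  Row 0: "bn"
  Row 1: "eibl"
  Row 2: "bb"
First row length: 2

2


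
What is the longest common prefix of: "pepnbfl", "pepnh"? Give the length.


Words: pepnbfl, pepnh
  Position 0: all 'p' => match
  Position 1: all 'e' => match
  Position 2: all 'p' => match
  Position 3: all 'n' => match
  Position 4: ('b', 'h') => mismatch, stop
LCP = "pepn" (length 4)

4


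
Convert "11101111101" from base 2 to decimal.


Input: "11101111101" in base 2
Positional expansion:
  Digit '1' (value 1) x 2^10 = 1024
  Digit '1' (value 1) x 2^9 = 512
  Digit '1' (value 1) x 2^8 = 256
  Digit '0' (value 0) x 2^7 = 0
  Digit '1' (value 1) x 2^6 = 64
  Digit '1' (value 1) x 2^5 = 32
  Digit '1' (value 1) x 2^4 = 16
  Digit '1' (value 1) x 2^3 = 8
  Digit '1' (value 1) x 2^2 = 4
  Digit '0' (value 0) x 2^1 = 0
  Digit '1' (value 1) x 2^0 = 1
Sum = 1917

1917


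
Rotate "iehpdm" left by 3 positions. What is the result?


Input: "iehpdm", rotate left by 3
First 3 characters: "ieh"
Remaining characters: "pdm"
Concatenate remaining + first: "pdm" + "ieh" = "pdmieh"

pdmieh


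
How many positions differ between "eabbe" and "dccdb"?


Comparing "eabbe" and "dccdb" position by position:
  Position 0: 'e' vs 'd' => DIFFER
  Position 1: 'a' vs 'c' => DIFFER
  Position 2: 'b' vs 'c' => DIFFER
  Position 3: 'b' vs 'd' => DIFFER
  Position 4: 'e' vs 'b' => DIFFER
Positions that differ: 5

5


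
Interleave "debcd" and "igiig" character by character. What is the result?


Interleaving "debcd" and "igiig":
  Position 0: 'd' from first, 'i' from second => "di"
  Position 1: 'e' from first, 'g' from second => "eg"
  Position 2: 'b' from first, 'i' from second => "bi"
  Position 3: 'c' from first, 'i' from second => "ci"
  Position 4: 'd' from first, 'g' from second => "dg"
Result: diegbicidg

diegbicidg


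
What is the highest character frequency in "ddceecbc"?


Input: ddceecbc
Character counts:
  'b': 1
  'c': 3
  'd': 2
  'e': 2
Maximum frequency: 3

3


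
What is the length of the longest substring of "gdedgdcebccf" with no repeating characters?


Input: "gdedgdcebccf"
Sliding window (track last position of each char):
  Position 0 ('g'): window [0,0] length 1 -- new best
  Position 1 ('d'): window [0,1] length 2 -- new best
  Position 2 ('e'): window [0,2] length 3 -- new best
  Position 3 ('d'): repeat (last at 1), move window start to 2
  Position 3 ('d'): window [2,3] length 2
  Position 4 ('g'): window [2,4] length 3
  Position 5 ('d'): repeat (last at 3), move window start to 4
  Position 5 ('d'): window [4,5] length 2
  Position 6 ('c'): window [4,6] length 3
  Position 7 ('e'): window [4,7] length 4 -- new best
  Position 8 ('b'): window [4,8] length 5 -- new best
  Position 9 ('c'): repeat (last at 6), move window start to 7
  Position 9 ('c'): window [7,9] length 3
  Position 10 ('c'): repeat (last at 9), move window start to 10
  Position 10 ('c'): window [10,10] length 1
  Position 11 ('f'): window [10,11] length 2
Longest substring with no repeats: "gdceb" with length 5

5


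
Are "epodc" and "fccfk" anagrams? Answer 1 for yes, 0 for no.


Strings: "epodc", "fccfk"
Sorted first:  cdeop
Sorted second: ccffk
Differ at position 1: 'd' vs 'c' => not anagrams

0


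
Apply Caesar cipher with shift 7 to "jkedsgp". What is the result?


Caesar cipher: shift "jkedsgp" by 7
  'j' (pos 9) + 7 = pos 16 = 'q'
  'k' (pos 10) + 7 = pos 17 = 'r'
  'e' (pos 4) + 7 = pos 11 = 'l'
  'd' (pos 3) + 7 = pos 10 = 'k'
  's' (pos 18) + 7 = pos 25 = 'z'
  'g' (pos 6) + 7 = pos 13 = 'n'
  'p' (pos 15) + 7 = pos 22 = 'w'
Result: qrlkznw

qrlkznw


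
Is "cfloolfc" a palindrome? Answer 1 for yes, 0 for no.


Input: cfloolfc
Reversed: cfloolfc
  Compare pos 0 ('c') with pos 7 ('c'): match
  Compare pos 1 ('f') with pos 6 ('f'): match
  Compare pos 2 ('l') with pos 5 ('l'): match
  Compare pos 3 ('o') with pos 4 ('o'): match
Result: palindrome

1


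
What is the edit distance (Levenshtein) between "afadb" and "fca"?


Computing edit distance: "afadb" -> "fca"
DP table:
           f    c    a
      0    1    2    3
  a   1    1    2    2
  f   2    1    2    3
  a   3    2    2    2
  d   4    3    3    3
  b   5    4    4    4
Edit distance = dp[5][3] = 4

4
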